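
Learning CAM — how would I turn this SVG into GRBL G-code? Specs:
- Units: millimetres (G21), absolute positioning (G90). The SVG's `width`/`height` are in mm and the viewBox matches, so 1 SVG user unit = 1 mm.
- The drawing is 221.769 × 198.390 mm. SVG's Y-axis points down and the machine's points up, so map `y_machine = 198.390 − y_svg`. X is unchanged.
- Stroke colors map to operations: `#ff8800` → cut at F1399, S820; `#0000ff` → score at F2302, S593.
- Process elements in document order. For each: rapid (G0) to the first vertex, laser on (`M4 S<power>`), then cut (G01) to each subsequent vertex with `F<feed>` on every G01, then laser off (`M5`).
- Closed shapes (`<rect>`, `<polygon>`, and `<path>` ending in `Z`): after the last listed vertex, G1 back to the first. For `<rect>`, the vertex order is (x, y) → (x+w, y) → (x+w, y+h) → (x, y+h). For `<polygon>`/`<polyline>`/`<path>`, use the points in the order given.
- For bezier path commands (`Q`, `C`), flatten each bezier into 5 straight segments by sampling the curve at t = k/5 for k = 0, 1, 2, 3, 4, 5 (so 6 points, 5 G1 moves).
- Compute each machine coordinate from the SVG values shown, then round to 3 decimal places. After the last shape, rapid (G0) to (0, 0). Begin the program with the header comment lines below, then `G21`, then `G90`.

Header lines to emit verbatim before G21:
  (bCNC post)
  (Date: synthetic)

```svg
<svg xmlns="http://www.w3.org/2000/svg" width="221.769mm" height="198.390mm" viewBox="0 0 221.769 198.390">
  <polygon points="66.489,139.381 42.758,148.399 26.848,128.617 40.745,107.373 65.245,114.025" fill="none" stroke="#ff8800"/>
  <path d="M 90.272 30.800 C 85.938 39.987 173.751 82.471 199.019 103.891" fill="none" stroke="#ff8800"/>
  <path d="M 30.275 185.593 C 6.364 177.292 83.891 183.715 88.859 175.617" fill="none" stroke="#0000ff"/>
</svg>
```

(bCNC post)
(Date: synthetic)
G21
G90
G0 X66.489 Y59.009
M4 S820
G01 X42.758 Y49.991 F1399
G01 X26.848 Y69.773 F1399
G01 X40.745 Y91.017 F1399
G01 X65.245 Y84.365 F1399
G01 X66.489 Y59.009 F1399
M5
G0 X90.272 Y167.590
M4 S820
G01 X97.492 Y158.517 F1399
G01 X119.401 Y144.062 F1399
G01 X148.576 Y126.835 F1399
G01 X177.590 Y109.444 F1399
G01 X199.019 Y94.499 F1399
M5
G0 X30.275 Y12.797
M4 S593
G01 X26.709 Y16.245 F2302
G01 X39.136 Y17.562 F2302
G01 X59.205 Y18.154 F2302
G01 X78.563 Y19.423 F2302
G01 X88.859 Y22.773 F2302
M5
G0 X0.000 Y0.000

viewBox `0 0 221.769 198.390` with mm width/height → 1 unit = 1 mm. Flip: y_m = 198.390 − y_svg.

**Shape 1** — `<polygon>` regular polygon, stroke `#ff8800` → cut (S820, F1399). Machine vertices: (66.489,59.009) → (42.758,49.991) → (26.848,69.773) → (40.745,91.017) → (65.245,84.365) → (66.489,59.009). Closed: final G1 returns to the first vertex.

**Shape 2** — `<path>` cubic bezier, stroke `#ff8800` → cut (S820, F1399). Control points (SVG): P0=(90.272,30.800), P1=(85.938,39.987), P2=(173.751,82.471), P3=(199.019,103.891); sampled at t=k/5. Machine vertices: (90.272,167.590) → (97.492,158.517) → (119.401,144.062) → (148.576,126.835) → (177.590,109.444) → (199.019,94.499). Open path.

**Shape 3** — `<path>` cubic bezier, stroke `#0000ff` → score (S593, F2302). Control points (SVG): P0=(30.275,185.593), P1=(6.364,177.292), P2=(83.891,183.715), P3=(88.859,175.617); sampled at t=k/5. Machine vertices: (30.275,12.797) → (26.709,16.245) → (39.136,17.562) → (59.205,18.154) → (78.563,19.423) → (88.859,22.773). Open path.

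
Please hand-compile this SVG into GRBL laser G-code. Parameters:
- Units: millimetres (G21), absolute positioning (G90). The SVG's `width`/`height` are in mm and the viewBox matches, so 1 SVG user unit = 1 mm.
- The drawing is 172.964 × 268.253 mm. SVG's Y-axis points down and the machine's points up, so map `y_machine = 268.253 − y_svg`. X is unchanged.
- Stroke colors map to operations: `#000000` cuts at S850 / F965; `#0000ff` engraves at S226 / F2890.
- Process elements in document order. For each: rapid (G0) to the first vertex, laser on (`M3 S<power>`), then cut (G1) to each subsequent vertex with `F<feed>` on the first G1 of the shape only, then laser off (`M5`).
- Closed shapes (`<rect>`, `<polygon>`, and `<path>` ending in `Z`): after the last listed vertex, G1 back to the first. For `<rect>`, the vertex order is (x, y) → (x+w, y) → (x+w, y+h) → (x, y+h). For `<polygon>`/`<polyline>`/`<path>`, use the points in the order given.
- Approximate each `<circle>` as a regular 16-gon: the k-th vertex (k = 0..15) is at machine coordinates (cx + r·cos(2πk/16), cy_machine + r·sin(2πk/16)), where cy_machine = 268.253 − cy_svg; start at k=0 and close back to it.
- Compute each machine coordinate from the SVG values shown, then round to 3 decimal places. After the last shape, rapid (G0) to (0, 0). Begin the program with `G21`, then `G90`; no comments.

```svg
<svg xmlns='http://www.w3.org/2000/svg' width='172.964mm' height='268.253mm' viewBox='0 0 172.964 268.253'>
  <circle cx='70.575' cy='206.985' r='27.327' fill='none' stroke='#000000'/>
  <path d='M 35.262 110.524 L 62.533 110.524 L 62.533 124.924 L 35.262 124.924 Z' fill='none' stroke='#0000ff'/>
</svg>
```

Since the viewBox matches the mm dimensions, user units are millimetres directly. The only transform is the Y-flip y_m = 268.253 − y_svg.

Shape 1 is a circle drawn with `<circle>`. Its stroke #000000 means cut at S850, F965. After flipping Y the toolpath is (97.902,61.268) → (95.822,71.726) → (89.898,80.591) → (81.033,86.515) → (70.575,88.595) → (60.117,86.515) → (51.252,80.591) → (45.328,71.726) → (43.248,61.268) → (45.328,50.810) → (51.252,41.945) → (60.117,36.021) → (70.575,33.941) → (81.033,36.021) → (89.898,41.945) → (95.822,50.810) → (97.902,61.268), returning to the start.

Shape 2 is a rectangle drawn with `<path>`. Its stroke #0000ff means engrave at S226, F2890. After flipping Y the toolpath is (35.262,157.729) → (62.533,157.729) → (62.533,143.329) → (35.262,143.329) → (35.262,157.729), returning to the start.

G21
G90
G0 X97.902 Y61.268
M3 S850
G1 X95.822 Y71.726 F965
G1 X89.898 Y80.591
G1 X81.033 Y86.515
G1 X70.575 Y88.595
G1 X60.117 Y86.515
G1 X51.252 Y80.591
G1 X45.328 Y71.726
G1 X43.248 Y61.268
G1 X45.328 Y50.810
G1 X51.252 Y41.945
G1 X60.117 Y36.021
G1 X70.575 Y33.941
G1 X81.033 Y36.021
G1 X89.898 Y41.945
G1 X95.822 Y50.810
G1 X97.902 Y61.268
M5
G0 X35.262 Y157.729
M3 S226
G1 X62.533 Y157.729 F2890
G1 X62.533 Y143.329
G1 X35.262 Y143.329
G1 X35.262 Y157.729
M5
G0 X0.000 Y0.000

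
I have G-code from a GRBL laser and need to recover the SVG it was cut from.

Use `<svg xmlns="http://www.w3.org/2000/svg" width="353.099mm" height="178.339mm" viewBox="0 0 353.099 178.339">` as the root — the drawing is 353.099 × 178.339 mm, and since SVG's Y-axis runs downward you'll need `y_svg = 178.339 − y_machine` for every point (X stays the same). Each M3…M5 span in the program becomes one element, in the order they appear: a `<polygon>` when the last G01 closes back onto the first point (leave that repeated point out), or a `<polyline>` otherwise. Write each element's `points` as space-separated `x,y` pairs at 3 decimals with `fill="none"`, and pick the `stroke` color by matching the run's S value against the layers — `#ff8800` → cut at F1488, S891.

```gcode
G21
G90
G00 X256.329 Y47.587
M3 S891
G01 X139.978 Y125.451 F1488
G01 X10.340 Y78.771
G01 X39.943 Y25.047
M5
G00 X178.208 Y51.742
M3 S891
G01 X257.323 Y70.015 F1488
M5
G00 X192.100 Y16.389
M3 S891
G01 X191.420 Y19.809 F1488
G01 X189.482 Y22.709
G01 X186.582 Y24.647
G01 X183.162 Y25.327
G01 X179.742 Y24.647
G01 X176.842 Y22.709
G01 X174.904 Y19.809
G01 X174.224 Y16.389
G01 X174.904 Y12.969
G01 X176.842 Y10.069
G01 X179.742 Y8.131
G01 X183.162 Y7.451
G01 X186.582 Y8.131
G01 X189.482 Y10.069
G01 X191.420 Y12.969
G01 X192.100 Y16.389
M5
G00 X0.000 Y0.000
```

<svg xmlns="http://www.w3.org/2000/svg" width="353.099mm" height="178.339mm" viewBox="0 0 353.099 178.339">
  <polyline points="256.329,130.752 139.978,52.888 10.340,99.568 39.943,153.292" fill="none" stroke="#ff8800"/>
  <polyline points="178.208,126.597 257.323,108.324" fill="none" stroke="#ff8800"/>
  <polygon points="192.100,161.950 191.420,158.530 189.482,155.630 186.582,153.692 183.162,153.012 179.742,153.692 176.842,155.630 174.904,158.530 174.224,161.950 174.904,165.370 176.842,168.270 179.742,170.208 183.162,170.888 186.582,170.208 189.482,168.270 191.420,165.370" fill="none" stroke="#ff8800"/>
</svg>

Each laser-on run becomes one SVG element. Flip Y back into SVG space with y_svg = 178.339 − y_machine. Every run uses S891, so all elements get stroke `#ff8800` (cut).

Run 1: The run is open, so emit a `<polyline>` with points (Y-flipped): 256.329,130.752 139.978,52.888 10.340,99.568 39.943,153.292.

Run 2: The run is open, so emit a `<polyline>` with points (Y-flipped): 178.208,126.597 257.323,108.324.

Run 3: The run returns to its start, so emit a `<polygon>` with points (Y-flipped): 192.100,161.950 191.420,158.530 189.482,155.630 186.582,153.692 183.162,153.012 179.742,153.692 176.842,155.630 174.904,158.530 174.224,161.950 174.904,165.370 176.842,168.270 179.742,170.208 183.162,170.888 186.582,170.208 189.482,168.270 191.420,165.370.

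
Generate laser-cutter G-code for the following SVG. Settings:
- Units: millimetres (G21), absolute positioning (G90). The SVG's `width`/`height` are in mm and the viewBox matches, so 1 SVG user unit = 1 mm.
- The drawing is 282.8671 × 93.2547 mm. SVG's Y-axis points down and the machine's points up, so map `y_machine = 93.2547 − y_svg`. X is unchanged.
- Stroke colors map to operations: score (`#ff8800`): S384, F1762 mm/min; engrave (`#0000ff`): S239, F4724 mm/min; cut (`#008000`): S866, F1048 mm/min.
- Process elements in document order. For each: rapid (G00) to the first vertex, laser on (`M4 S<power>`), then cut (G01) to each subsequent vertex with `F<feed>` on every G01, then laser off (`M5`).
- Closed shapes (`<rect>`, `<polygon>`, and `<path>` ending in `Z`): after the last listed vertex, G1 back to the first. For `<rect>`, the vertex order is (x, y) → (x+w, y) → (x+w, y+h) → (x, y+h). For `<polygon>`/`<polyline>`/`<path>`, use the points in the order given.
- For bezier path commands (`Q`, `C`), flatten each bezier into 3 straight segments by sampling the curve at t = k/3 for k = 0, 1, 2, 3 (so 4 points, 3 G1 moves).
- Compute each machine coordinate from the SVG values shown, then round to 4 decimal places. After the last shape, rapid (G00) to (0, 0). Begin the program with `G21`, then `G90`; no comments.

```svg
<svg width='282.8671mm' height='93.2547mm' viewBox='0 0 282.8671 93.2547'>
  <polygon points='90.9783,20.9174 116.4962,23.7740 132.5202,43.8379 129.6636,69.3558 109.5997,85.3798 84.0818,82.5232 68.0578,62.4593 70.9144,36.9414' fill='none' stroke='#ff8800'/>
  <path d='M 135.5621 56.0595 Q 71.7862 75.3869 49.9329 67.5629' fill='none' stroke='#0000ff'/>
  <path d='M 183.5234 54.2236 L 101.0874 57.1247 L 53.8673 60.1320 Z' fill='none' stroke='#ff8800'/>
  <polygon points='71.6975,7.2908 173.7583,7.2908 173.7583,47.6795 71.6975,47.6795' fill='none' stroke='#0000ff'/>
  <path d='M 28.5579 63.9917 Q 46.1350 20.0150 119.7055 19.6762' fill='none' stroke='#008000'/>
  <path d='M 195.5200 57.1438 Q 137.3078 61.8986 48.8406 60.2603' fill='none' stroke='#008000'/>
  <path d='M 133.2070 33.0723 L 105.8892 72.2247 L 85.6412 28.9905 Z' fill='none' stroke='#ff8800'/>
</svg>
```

Since the viewBox matches the mm dimensions, user units are millimetres directly. The only transform is the Y-flip y_m = 93.2547 − y_svg.

Shape 1 is a regular polygon drawn with `<polygon>`. Its stroke #ff8800 means score at S384, F1762. After flipping Y the toolpath is (90.9783,72.3373) → (116.4962,69.4807) → (132.5202,49.4168) → (129.6636,23.8989) → (109.5997,7.8749) → (84.0818,10.7315) → (68.0578,30.7954) → (70.9144,56.3133) → (90.9783,72.3373), returning to the start.

Shape 2 is a quadratic bezier drawn with `<path>`. Its stroke #0000ff means engrave at S239, F4724. After flipping Y the toolpath is (135.5621,37.1952) → (97.7029,27.3271) → (69.1598,23.4926) → (49.9329,25.6918).

Shape 3 is a closed polygon drawn with `<path>`. Its stroke #ff8800 means score at S384, F1762. After flipping Y the toolpath is (183.5234,39.0311) → (101.0874,36.1300) → (53.8673,33.1227) → (183.5234,39.0311), returning to the start.

Shape 4 is a rectangle drawn with `<polygon>`. Its stroke #0000ff means engrave at S239, F4724. After flipping Y the toolpath is (71.6975,85.9639) → (173.7583,85.9639) → (173.7583,45.5752) → (71.6975,45.5752) → (71.6975,85.9639), returning to the start.

Shape 5 is a quadratic bezier drawn with `<path>`. Its stroke #008000 means cut at S866, F1048. After flipping Y the toolpath is (28.5579,29.2630) → (46.4975,53.7321) → (76.8800,68.5040) → (119.7055,73.5785).

Shape 6 is a quadratic bezier drawn with `<path>`. Its stroke #008000 means cut at S866, F1048. After flipping Y the toolpath is (195.5200,36.1109) → (153.3502,33.6514) → (104.4571,32.6125) → (48.8406,32.9944).

Shape 7 is a regular polygon drawn with `<path>`. Its stroke #ff8800 means score at S384, F1762. After flipping Y the toolpath is (133.2070,60.1824) → (105.8892,21.0300) → (85.6412,64.2642) → (133.2070,60.1824), returning to the start.

G21
G90
G00 X90.9783 Y72.3373
M4 S384
G01 X116.4962 Y69.4807 F1762
G01 X132.5202 Y49.4168 F1762
G01 X129.6636 Y23.8989 F1762
G01 X109.5997 Y7.8749 F1762
G01 X84.0818 Y10.7315 F1762
G01 X68.0578 Y30.7954 F1762
G01 X70.9144 Y56.3133 F1762
G01 X90.9783 Y72.3373 F1762
M5
G00 X135.5621 Y37.1952
M4 S239
G01 X97.7029 Y27.3271 F4724
G01 X69.1598 Y23.4926 F4724
G01 X49.9329 Y25.6918 F4724
M5
G00 X183.5234 Y39.0311
M4 S384
G01 X101.0874 Y36.1300 F1762
G01 X53.8673 Y33.1227 F1762
G01 X183.5234 Y39.0311 F1762
M5
G00 X71.6975 Y85.9639
M4 S239
G01 X173.7583 Y85.9639 F4724
G01 X173.7583 Y45.5752 F4724
G01 X71.6975 Y45.5752 F4724
G01 X71.6975 Y85.9639 F4724
M5
G00 X28.5579 Y29.2630
M4 S866
G01 X46.4975 Y53.7321 F1048
G01 X76.8800 Y68.5040 F1048
G01 X119.7055 Y73.5785 F1048
M5
G00 X195.5200 Y36.1109
M4 S866
G01 X153.3502 Y33.6514 F1048
G01 X104.4571 Y32.6125 F1048
G01 X48.8406 Y32.9944 F1048
M5
G00 X133.2070 Y60.1824
M4 S384
G01 X105.8892 Y21.0300 F1762
G01 X85.6412 Y64.2642 F1762
G01 X133.2070 Y60.1824 F1762
M5
G00 X0.0000 Y0.0000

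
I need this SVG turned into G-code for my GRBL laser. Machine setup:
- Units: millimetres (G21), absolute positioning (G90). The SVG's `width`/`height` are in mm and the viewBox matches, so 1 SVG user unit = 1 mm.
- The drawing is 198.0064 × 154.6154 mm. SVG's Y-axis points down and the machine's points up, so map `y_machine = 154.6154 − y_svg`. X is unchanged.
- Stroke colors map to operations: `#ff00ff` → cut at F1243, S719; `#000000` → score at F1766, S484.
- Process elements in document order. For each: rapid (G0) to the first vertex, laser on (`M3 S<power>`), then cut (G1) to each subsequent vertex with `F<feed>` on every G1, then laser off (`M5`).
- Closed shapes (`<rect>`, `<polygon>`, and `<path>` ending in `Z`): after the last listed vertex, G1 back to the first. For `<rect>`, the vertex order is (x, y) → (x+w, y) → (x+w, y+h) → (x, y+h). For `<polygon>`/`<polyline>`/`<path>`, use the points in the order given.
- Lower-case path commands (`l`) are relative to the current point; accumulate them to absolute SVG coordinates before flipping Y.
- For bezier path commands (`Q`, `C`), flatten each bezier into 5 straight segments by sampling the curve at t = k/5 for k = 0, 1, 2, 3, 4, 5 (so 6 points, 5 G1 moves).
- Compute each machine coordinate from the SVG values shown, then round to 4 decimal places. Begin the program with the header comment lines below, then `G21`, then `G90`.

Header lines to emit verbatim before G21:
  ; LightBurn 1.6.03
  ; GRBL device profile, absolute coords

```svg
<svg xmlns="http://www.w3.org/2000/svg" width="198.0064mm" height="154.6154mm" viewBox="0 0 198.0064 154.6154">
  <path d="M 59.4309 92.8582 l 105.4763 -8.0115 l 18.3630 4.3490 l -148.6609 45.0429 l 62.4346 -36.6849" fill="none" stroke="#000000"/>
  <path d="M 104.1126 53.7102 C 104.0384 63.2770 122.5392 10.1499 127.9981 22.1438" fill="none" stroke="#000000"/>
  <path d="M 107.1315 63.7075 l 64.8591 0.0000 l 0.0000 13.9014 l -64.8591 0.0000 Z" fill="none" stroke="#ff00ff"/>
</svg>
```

1 u = 1 mm; y_m = 154.6154 − y.

[1] `<path>` open polyline, #000000→score S484 F1766: (59.4309,61.7572) → (164.9072,69.7687) → (183.2702,65.4197) → (34.6093,20.3768) → (97.0439,57.0617)

[2] `<path>` cubic bezier, #000000→score S484 F1766: (104.1126,100.9052) → (106.0441,101.6659) → (110.9161,111.3380) → (117.2108,123.7864) → (123.4107,132.8759) → (127.9981,132.4716)

[3] `<path>` rectangle, #ff00ff→cut S719 F1243: (107.1315,90.9079) → (171.9906,90.9079) → (171.9906,77.0065) → (107.1315,77.0065) → (107.1315,90.9079) (closed)

; LightBurn 1.6.03
; GRBL device profile, absolute coords
G21
G90
G0 X59.4309 Y61.7572
M3 S484
G1 X164.9072 Y69.7687 F1766
G1 X183.2702 Y65.4197 F1766
G1 X34.6093 Y20.3768 F1766
G1 X97.0439 Y57.0617 F1766
M5
G0 X104.1126 Y100.9052
M3 S484
G1 X106.0441 Y101.6659 F1766
G1 X110.9161 Y111.3380 F1766
G1 X117.2108 Y123.7864 F1766
G1 X123.4107 Y132.8759 F1766
G1 X127.9981 Y132.4716 F1766
M5
G0 X107.1315 Y90.9079
M3 S719
G1 X171.9906 Y90.9079 F1243
G1 X171.9906 Y77.0065 F1243
G1 X107.1315 Y77.0065 F1243
G1 X107.1315 Y90.9079 F1243
M5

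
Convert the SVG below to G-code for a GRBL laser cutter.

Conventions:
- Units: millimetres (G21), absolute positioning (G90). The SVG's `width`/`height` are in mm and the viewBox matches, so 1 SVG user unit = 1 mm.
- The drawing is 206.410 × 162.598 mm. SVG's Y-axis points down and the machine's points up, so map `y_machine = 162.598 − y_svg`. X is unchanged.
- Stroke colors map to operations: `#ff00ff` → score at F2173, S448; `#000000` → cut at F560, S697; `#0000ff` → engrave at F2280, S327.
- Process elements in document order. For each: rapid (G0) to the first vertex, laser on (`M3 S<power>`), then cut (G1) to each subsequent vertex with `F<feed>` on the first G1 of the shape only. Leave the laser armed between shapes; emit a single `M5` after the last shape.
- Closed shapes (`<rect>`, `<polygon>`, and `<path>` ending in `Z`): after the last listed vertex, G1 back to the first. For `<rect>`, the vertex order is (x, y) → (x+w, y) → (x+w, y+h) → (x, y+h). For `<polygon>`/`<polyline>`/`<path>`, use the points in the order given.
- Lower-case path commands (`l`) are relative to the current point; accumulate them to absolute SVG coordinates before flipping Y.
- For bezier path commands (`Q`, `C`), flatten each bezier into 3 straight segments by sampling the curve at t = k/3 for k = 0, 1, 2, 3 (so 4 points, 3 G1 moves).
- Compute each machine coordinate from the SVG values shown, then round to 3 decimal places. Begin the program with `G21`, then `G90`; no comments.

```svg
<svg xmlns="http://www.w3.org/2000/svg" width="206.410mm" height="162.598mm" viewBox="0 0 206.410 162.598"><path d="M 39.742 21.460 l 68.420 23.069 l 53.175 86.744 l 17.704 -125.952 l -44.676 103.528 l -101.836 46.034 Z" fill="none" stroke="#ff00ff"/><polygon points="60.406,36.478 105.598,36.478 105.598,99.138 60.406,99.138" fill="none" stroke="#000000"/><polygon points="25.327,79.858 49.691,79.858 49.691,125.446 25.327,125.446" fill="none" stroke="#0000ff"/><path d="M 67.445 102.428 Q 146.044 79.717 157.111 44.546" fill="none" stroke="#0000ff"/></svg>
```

G21
G90
G0 X39.742 Y141.138
M3 S448
G1 X108.162 Y118.069 F2173
G1 X161.337 Y31.325
G1 X179.041 Y157.277
G1 X134.365 Y53.749
G1 X32.529 Y7.715
G1 X39.742 Y141.138
G0 X60.406 Y126.120
M3 S697
G1 X105.598 Y126.120 F560
G1 X105.598 Y63.460
G1 X60.406 Y63.460
G1 X60.406 Y126.120
G0 X25.327 Y82.740
M3 S327
G1 X49.691 Y82.740 F2280
G1 X49.691 Y37.152
G1 X25.327 Y37.152
G1 X25.327 Y82.740
G0 X67.445 Y60.170
M3 S327
G1 X112.341 Y76.695 F2280
G1 X142.229 Y95.989
G1 X157.111 Y118.052
M5

1 u = 1 mm; y_m = 162.598 − y.

[1] `<path>` closed polygon, #ff00ff→score S448 F2173: (39.742,141.138) → (108.162,118.069) → (161.337,31.325) → (179.041,157.277) → (134.365,53.749) → (32.529,7.715) → (39.742,141.138) (closed)

[2] `<polygon>` rectangle, #000000→cut S697 F560: (60.406,126.120) → (105.598,126.120) → (105.598,63.460) → (60.406,63.460) → (60.406,126.120) (closed)

[3] `<polygon>` rectangle, #0000ff→engrave S327 F2280: (25.327,82.740) → (49.691,82.740) → (49.691,37.152) → (25.327,37.152) → (25.327,82.740) (closed)

[4] `<path>` quadratic bezier, #0000ff→engrave S327 F2280: (67.445,60.170) → (112.341,76.695) → (142.229,95.989) → (157.111,118.052)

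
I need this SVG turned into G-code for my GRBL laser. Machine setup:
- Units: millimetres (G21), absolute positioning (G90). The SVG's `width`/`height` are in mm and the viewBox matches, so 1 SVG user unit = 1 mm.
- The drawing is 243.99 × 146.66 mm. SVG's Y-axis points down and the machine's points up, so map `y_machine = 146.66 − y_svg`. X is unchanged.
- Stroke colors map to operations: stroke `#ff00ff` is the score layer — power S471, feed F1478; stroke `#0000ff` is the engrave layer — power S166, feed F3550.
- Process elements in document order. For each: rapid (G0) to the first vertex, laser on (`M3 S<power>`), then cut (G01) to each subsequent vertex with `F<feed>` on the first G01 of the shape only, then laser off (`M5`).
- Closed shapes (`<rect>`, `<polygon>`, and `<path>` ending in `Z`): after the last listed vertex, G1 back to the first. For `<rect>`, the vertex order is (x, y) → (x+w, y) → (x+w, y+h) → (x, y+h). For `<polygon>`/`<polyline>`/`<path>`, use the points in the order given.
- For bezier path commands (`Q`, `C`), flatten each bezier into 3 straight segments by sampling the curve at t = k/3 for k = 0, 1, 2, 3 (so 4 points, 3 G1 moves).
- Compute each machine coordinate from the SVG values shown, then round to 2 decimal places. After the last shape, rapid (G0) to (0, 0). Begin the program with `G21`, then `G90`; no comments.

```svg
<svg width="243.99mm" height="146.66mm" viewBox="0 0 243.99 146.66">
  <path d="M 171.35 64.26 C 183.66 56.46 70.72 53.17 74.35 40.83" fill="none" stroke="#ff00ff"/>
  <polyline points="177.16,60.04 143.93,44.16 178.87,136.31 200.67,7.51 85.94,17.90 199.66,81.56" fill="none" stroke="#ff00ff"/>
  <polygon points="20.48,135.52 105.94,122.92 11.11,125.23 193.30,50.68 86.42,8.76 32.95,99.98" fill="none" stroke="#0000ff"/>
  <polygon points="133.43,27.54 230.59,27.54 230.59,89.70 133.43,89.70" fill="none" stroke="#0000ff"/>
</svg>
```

G21
G90
G0 X171.35 Y82.40
M3 S471
G01 X150.87 Y89.20 F1478
G01 X100.62 Y96.00
G01 X74.35 Y105.83
M5
G0 X177.16 Y86.62
M3 S471
G01 X143.93 Y102.50 F1478
G01 X178.87 Y10.35
G01 X200.67 Y139.15
G01 X85.94 Y128.76
G01 X199.66 Y65.10
M5
G0 X20.48 Y11.14
M3 S166
G01 X105.94 Y23.74 F3550
G01 X11.11 Y21.43
G01 X193.30 Y95.98
G01 X86.42 Y137.90
G01 X32.95 Y46.68
G01 X20.48 Y11.14
M5
G0 X133.43 Y119.12
M3 S166
G01 X230.59 Y119.12 F3550
G01 X230.59 Y56.96
G01 X133.43 Y56.96
G01 X133.43 Y119.12
M5
G0 X0.00 Y0.00

1 u = 1 mm; y_m = 146.66 − y.

[1] `<path>` cubic bezier, #ff00ff→score S471 F1478: (171.35,82.40) → (150.87,89.20) → (100.62,96.00) → (74.35,105.83)

[2] `<polyline>` open polyline, #ff00ff→score S471 F1478: (177.16,86.62) → (143.93,102.50) → (178.87,10.35) → (200.67,139.15) → (85.94,128.76) → (199.66,65.10)

[3] `<polygon>` closed polygon, #0000ff→engrave S166 F3550: (20.48,11.14) → (105.94,23.74) → (11.11,21.43) → (193.30,95.98) → (86.42,137.90) → (32.95,46.68) → (20.48,11.14) (closed)

[4] `<polygon>` rectangle, #0000ff→engrave S166 F3550: (133.43,119.12) → (230.59,119.12) → (230.59,56.96) → (133.43,56.96) → (133.43,119.12) (closed)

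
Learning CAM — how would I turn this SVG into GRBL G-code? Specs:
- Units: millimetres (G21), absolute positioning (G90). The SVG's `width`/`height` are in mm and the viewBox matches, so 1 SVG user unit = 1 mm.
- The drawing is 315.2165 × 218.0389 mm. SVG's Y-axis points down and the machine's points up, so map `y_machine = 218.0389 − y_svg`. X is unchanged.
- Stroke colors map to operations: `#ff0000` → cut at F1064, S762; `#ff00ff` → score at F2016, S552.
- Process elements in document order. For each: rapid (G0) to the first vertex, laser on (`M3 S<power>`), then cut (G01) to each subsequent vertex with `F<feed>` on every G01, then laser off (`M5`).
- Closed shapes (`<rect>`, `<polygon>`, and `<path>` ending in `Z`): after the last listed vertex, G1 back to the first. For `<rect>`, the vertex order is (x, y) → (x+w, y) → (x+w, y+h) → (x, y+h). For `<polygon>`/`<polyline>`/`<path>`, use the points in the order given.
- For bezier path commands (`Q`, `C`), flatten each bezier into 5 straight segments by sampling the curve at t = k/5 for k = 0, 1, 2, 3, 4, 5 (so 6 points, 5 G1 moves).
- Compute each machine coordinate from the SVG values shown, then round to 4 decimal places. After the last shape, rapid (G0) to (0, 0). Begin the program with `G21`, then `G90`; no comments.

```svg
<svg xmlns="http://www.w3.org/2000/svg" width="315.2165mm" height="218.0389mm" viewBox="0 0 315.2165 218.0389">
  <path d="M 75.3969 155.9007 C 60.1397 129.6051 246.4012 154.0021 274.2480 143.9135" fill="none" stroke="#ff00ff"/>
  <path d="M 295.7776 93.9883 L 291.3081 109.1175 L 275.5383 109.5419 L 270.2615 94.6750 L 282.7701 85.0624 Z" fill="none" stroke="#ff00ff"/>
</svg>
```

Since the viewBox matches the mm dimensions, user units are millimetres directly. The only transform is the Y-flip y_m = 218.0389 − y_svg.

Shape 1 is a cubic bezier drawn with `<path>`. Its stroke #ff00ff means score at S552, F2016. After flipping Y the toolpath is (75.3969,62.1382) → (87.5454,72.5139) → (130.7815,74.8119) → (187.8285,73.1208) → (241.4096,71.5291) → (274.2480,74.1254).

Shape 2 is a regular polygon drawn with `<path>`. Its stroke #ff00ff means score at S552, F2016. After flipping Y the toolpath is (295.7776,124.0506) → (291.3081,108.9214) → (275.5383,108.4970) → (270.2615,123.3639) → (282.7701,132.9765) → (295.7776,124.0506), returning to the start.

G21
G90
G0 X75.3969 Y62.1382
M3 S552
G01 X87.5454 Y72.5139 F2016
G01 X130.7815 Y74.8119 F2016
G01 X187.8285 Y73.1208 F2016
G01 X241.4096 Y71.5291 F2016
G01 X274.2480 Y74.1254 F2016
M5
G0 X295.7776 Y124.0506
M3 S552
G01 X291.3081 Y108.9214 F2016
G01 X275.5383 Y108.4970 F2016
G01 X270.2615 Y123.3639 F2016
G01 X282.7701 Y132.9765 F2016
G01 X295.7776 Y124.0506 F2016
M5
G0 X0.0000 Y0.0000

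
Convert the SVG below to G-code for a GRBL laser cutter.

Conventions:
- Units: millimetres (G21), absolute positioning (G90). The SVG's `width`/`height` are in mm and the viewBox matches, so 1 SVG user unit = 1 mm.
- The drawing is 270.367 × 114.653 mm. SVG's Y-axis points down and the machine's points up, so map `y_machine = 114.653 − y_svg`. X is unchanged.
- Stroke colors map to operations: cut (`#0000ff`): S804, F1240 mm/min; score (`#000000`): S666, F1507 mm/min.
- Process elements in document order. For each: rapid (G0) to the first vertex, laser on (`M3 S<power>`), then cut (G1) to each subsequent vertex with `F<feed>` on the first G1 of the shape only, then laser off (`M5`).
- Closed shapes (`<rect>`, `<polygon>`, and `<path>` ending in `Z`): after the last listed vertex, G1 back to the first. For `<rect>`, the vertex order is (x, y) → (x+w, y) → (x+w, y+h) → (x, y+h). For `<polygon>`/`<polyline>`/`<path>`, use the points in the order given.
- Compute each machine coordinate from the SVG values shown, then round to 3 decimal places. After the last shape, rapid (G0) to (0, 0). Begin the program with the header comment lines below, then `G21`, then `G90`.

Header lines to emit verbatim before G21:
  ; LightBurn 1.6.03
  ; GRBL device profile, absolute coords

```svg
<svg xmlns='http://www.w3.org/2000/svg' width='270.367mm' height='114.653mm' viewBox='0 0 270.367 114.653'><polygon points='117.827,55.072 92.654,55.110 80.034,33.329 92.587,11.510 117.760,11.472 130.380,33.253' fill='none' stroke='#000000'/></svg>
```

viewBox `0 0 270.367 114.653` with mm width/height → 1 unit = 1 mm. Flip: y_m = 114.653 − y_svg.

**Shape 1** — `<polygon>` regular polygon, stroke `#000000` → score (S666, F1507). Machine vertices: (117.827,59.581) → (92.654,59.543) → (80.034,81.324) → (92.587,103.143) → (117.760,103.181) → (130.380,81.400) → (117.827,59.581). Closed: final G1 returns to the first vertex.

; LightBurn 1.6.03
; GRBL device profile, absolute coords
G21
G90
G0 X117.827 Y59.581
M3 S666
G1 X92.654 Y59.543 F1507
G1 X80.034 Y81.324
G1 X92.587 Y103.143
G1 X117.760 Y103.181
G1 X130.380 Y81.400
G1 X117.827 Y59.581
M5
G0 X0.000 Y0.000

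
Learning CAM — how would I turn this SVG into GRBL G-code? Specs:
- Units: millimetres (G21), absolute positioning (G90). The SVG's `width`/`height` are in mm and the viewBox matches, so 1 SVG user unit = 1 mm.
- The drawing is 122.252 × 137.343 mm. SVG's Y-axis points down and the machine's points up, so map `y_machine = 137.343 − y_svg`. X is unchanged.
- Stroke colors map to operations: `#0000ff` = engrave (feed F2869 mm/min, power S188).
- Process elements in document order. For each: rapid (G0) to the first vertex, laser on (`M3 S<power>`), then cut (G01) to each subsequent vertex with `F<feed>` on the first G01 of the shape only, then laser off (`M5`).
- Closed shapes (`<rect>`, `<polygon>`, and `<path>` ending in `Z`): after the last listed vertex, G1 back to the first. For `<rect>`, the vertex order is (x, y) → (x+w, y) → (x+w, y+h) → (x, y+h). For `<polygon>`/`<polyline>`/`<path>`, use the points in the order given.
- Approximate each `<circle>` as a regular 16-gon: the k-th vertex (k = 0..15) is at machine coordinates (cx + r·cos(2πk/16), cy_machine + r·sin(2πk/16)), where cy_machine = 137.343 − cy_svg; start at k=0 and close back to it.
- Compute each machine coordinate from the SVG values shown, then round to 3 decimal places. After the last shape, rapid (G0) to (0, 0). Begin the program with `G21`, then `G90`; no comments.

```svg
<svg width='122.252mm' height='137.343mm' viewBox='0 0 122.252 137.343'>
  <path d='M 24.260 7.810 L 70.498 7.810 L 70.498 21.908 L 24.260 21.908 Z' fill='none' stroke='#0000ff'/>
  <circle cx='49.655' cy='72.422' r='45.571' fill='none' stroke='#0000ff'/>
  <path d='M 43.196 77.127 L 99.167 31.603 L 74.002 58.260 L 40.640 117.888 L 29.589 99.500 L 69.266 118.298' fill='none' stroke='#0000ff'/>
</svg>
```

G21
G90
G0 X24.260 Y129.533
M3 S188
G01 X70.498 Y129.533 F2869
G01 X70.498 Y115.435
G01 X24.260 Y115.435
G01 X24.260 Y129.533
M5
G0 X95.226 Y64.921
M3 S188
G01 X91.757 Y82.360 F2869
G01 X81.879 Y97.145
G01 X67.094 Y107.023
G01 X49.655 Y110.492
G01 X32.216 Y107.023
G01 X17.431 Y97.145
G01 X7.553 Y82.360
G01 X4.084 Y64.921
G01 X7.553 Y47.482
G01 X17.431 Y32.697
G01 X32.216 Y22.819
G01 X49.655 Y19.350
G01 X67.094 Y22.819
G01 X81.879 Y32.697
G01 X91.757 Y47.482
G01 X95.226 Y64.921
M5
G0 X43.196 Y60.216
M3 S188
G01 X99.167 Y105.740 F2869
G01 X74.002 Y79.083
G01 X40.640 Y19.455
G01 X29.589 Y37.843
G01 X69.266 Y19.045
M5
G0 X0.000 Y0.000

viewBox `0 0 122.252 137.343` with mm width/height → 1 unit = 1 mm. Flip: y_m = 137.343 − y_svg.

**Shape 1** — `<path>` rectangle, stroke `#0000ff` → engrave (S188, F2869). Machine vertices: (24.260,129.533) → (70.498,129.533) → (70.498,115.435) → (24.260,115.435) → (24.260,129.533). Closed: final G1 returns to the first vertex.

**Shape 2** — `<circle>` circle, stroke `#0000ff` → engrave (S188, F2869). Machine vertices: (95.226,64.921) → (91.757,82.360) → (81.879,97.145) → (67.094,107.023) → (49.655,110.492) → (32.216,107.023) → (17.431,97.145) → (7.553,82.360) → (4.084,64.921) → (7.553,47.482) → (17.431,32.697) → (32.216,22.819) → (49.655,19.350) → (67.094,22.819) → (81.879,32.697) → (91.757,47.482) → (95.226,64.921). Closed: final G1 returns to the first vertex.

**Shape 3** — `<path>` open polyline, stroke `#0000ff` → engrave (S188, F2869). Machine vertices: (43.196,60.216) → (99.167,105.740) → (74.002,79.083) → (40.640,19.455) → (29.589,37.843) → (69.266,19.045). Open path.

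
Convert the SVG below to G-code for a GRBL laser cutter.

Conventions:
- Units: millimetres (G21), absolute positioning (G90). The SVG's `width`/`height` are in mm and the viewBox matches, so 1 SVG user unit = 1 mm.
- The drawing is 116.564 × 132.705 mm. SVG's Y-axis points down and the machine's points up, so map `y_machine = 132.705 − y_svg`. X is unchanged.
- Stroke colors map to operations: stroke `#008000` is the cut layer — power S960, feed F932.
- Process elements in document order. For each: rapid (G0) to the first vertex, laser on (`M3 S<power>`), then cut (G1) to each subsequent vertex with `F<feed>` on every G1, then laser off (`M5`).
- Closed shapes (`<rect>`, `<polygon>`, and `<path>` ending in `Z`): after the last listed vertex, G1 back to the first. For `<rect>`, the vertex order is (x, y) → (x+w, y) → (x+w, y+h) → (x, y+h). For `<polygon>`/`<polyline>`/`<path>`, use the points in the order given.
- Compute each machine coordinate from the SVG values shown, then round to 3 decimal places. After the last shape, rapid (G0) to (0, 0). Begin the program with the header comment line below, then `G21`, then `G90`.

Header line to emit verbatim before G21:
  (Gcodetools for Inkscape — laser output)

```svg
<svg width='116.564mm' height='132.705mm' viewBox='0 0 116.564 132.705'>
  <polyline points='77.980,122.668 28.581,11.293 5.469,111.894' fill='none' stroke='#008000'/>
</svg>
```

Since the viewBox matches the mm dimensions, user units are millimetres directly. The only transform is the Y-flip y_m = 132.705 − y_svg.

Shape 1 is a open polyline drawn with `<polyline>`. Its stroke #008000 means cut at S960, F932. After flipping Y the toolpath is (77.980,10.037) → (28.581,121.412) → (5.469,20.811).

(Gcodetools for Inkscape — laser output)
G21
G90
G0 X77.980 Y10.037
M3 S960
G1 X28.581 Y121.412 F932
G1 X5.469 Y20.811 F932
M5
G0 X0.000 Y0.000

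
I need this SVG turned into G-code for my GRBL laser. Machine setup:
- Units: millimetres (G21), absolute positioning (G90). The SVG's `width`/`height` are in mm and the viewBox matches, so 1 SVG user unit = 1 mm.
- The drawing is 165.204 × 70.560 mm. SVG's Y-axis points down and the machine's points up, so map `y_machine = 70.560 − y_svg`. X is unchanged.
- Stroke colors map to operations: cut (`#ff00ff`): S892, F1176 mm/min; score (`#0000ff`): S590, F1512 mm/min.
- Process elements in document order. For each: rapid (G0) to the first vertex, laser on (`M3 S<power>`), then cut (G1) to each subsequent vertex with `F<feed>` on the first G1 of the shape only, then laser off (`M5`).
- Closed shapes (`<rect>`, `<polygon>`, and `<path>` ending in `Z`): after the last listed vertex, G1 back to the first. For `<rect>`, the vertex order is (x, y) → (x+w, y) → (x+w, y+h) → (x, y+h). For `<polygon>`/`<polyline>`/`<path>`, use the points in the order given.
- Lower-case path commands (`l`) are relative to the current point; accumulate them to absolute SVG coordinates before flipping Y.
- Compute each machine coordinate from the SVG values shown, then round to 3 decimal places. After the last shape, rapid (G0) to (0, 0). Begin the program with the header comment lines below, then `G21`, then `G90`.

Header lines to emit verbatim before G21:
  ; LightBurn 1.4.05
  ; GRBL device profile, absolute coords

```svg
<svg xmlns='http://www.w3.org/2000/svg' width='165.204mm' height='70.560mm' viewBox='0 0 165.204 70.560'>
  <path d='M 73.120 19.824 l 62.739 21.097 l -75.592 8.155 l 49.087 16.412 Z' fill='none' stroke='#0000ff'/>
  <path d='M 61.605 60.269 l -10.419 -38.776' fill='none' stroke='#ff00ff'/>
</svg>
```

viewBox `0 0 165.204 70.560` with mm width/height → 1 unit = 1 mm. Flip: y_m = 70.560 − y_svg.

**Shape 1** — `<path>` closed polygon, stroke `#0000ff` → score (S590, F1512). Machine vertices: (73.120,50.736) → (135.859,29.639) → (60.267,21.484) → (109.354,5.072) → (73.120,50.736). Closed: final G1 returns to the first vertex.

**Shape 2** — `<path>` line segment, stroke `#ff00ff` → cut (S892, F1176). Machine vertices: (61.605,10.291) → (51.186,49.067). Open path.

; LightBurn 1.4.05
; GRBL device profile, absolute coords
G21
G90
G0 X73.120 Y50.736
M3 S590
G1 X135.859 Y29.639 F1512
G1 X60.267 Y21.484
G1 X109.354 Y5.072
G1 X73.120 Y50.736
M5
G0 X61.605 Y10.291
M3 S892
G1 X51.186 Y49.067 F1176
M5
G0 X0.000 Y0.000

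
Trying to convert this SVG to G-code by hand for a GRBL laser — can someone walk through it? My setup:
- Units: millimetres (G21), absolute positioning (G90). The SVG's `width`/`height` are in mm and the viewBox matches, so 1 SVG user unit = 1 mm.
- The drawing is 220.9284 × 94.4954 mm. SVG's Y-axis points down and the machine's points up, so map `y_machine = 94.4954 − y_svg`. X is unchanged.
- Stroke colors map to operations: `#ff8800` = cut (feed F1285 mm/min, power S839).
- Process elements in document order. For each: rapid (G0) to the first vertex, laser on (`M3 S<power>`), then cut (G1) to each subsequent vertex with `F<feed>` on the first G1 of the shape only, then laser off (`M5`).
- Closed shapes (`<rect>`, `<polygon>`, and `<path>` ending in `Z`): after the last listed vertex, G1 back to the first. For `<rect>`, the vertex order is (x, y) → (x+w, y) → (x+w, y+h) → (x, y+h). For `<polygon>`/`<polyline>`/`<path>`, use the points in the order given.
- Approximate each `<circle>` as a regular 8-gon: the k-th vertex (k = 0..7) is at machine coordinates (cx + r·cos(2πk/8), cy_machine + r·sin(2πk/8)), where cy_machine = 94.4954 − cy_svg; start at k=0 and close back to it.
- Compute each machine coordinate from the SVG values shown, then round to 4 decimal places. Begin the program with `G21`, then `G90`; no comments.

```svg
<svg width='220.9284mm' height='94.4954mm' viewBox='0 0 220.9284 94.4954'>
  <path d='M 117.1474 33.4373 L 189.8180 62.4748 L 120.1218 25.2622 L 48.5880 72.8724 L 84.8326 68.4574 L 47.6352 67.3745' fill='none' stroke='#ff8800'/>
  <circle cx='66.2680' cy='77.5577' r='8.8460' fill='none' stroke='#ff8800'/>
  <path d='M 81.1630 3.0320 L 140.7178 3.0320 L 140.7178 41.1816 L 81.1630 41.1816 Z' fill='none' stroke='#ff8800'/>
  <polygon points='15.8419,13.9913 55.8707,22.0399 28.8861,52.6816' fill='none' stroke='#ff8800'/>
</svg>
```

G21
G90
G0 X117.1474 Y61.0581
M3 S839
G1 X189.8180 Y32.0206 F1285
G1 X120.1218 Y69.2332
G1 X48.5880 Y21.6230
G1 X84.8326 Y26.0380
G1 X47.6352 Y27.1209
M5
G0 X75.1140 Y16.9377
M3 S839
G1 X72.5231 Y23.1928 F1285
G1 X66.2680 Y25.7837
G1 X60.0129 Y23.1928
G1 X57.4220 Y16.9377
G1 X60.0129 Y10.6826
G1 X66.2680 Y8.0917
G1 X72.5231 Y10.6826
G1 X75.1140 Y16.9377
M5
G0 X81.1630 Y91.4634
M3 S839
G1 X140.7178 Y91.4634 F1285
G1 X140.7178 Y53.3138
G1 X81.1630 Y53.3138
G1 X81.1630 Y91.4634
M5
G0 X15.8419 Y80.5041
M3 S839
G1 X55.8707 Y72.4555 F1285
G1 X28.8861 Y41.8138
G1 X15.8419 Y80.5041
M5

1 u = 1 mm; y_m = 94.4954 − y.

[1] `<path>` open polyline, #ff8800→cut S839 F1285: (117.1474,61.0581) → (189.8180,32.0206) → (120.1218,69.2332) → (48.5880,21.6230) → (84.8326,26.0380) → (47.6352,27.1209)

[2] `<circle>` circle, #ff8800→cut S839 F1285: (75.1140,16.9377) → (72.5231,23.1928) → (66.2680,25.7837) → (60.0129,23.1928) → (57.4220,16.9377) → (60.0129,10.6826) → (66.2680,8.0917) → (72.5231,10.6826) → (75.1140,16.9377) (closed)

[3] `<path>` rectangle, #ff8800→cut S839 F1285: (81.1630,91.4634) → (140.7178,91.4634) → (140.7178,53.3138) → (81.1630,53.3138) → (81.1630,91.4634) (closed)

[4] `<polygon>` regular polygon, #ff8800→cut S839 F1285: (15.8419,80.5041) → (55.8707,72.4555) → (28.8861,41.8138) → (15.8419,80.5041) (closed)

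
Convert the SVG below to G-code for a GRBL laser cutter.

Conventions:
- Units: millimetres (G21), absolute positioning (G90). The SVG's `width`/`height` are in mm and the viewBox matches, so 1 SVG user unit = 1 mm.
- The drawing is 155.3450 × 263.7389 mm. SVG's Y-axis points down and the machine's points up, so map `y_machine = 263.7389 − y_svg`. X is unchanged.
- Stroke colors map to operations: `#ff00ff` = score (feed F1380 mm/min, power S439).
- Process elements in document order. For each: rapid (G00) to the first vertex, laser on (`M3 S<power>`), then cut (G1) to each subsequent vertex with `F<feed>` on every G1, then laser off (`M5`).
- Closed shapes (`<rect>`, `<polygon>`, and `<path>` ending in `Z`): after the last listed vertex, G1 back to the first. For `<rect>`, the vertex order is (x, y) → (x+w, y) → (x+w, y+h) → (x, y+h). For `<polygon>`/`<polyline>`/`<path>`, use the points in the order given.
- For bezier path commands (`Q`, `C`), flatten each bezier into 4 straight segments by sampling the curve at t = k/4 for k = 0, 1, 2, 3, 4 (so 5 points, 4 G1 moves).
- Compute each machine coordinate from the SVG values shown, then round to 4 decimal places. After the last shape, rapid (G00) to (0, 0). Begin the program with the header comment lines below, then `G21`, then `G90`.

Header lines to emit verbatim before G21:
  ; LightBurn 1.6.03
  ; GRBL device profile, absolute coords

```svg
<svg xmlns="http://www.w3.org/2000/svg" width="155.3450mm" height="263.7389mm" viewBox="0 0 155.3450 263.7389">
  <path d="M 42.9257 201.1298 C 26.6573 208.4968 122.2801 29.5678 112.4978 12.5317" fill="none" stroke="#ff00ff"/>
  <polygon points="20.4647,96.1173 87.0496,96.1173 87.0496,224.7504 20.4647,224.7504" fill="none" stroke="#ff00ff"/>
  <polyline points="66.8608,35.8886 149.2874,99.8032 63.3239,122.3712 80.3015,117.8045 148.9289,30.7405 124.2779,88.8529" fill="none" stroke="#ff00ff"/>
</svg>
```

; LightBurn 1.6.03
; GRBL device profile, absolute coords
G21
G90
G00 X42.9257 Y62.6091
M3 S439
G1 X48.3087 Y86.5739 F1380
G1 X75.2795 Y147.7570 F1380
G1 X103.4663 Y213.5157 F1380
G1 X112.4978 Y251.2072 F1380
M5
G00 X20.4647 Y167.6216
M3 S439
G1 X87.0496 Y167.6216 F1380
G1 X87.0496 Y38.9885 F1380
G1 X20.4647 Y38.9885 F1380
G1 X20.4647 Y167.6216 F1380
M5
G00 X66.8608 Y227.8503
M3 S439
G1 X149.2874 Y163.9357 F1380
G1 X63.3239 Y141.3677 F1380
G1 X80.3015 Y145.9344 F1380
G1 X148.9289 Y232.9984 F1380
G1 X124.2779 Y174.8860 F1380
M5
G00 X0.0000 Y0.0000

viewBox `0 0 155.3450 263.7389` with mm width/height → 1 unit = 1 mm. Flip: y_m = 263.7389 − y_svg.

**Shape 1** — `<path>` cubic bezier, stroke `#ff00ff` → score (S439, F1380). Control points (SVG): P0=(42.9257,201.1298), P1=(26.6573,208.4968), P2=(122.2801,29.5678), P3=(112.4978,12.5317); sampled at t=k/4. Machine vertices: (42.9257,62.6091) → (48.3087,86.5739) → (75.2795,147.7570) → (103.4663,213.5157) → (112.4978,251.2072). Open path.

**Shape 2** — `<polygon>` rectangle, stroke `#ff00ff` → score (S439, F1380). Machine vertices: (20.4647,167.6216) → (87.0496,167.6216) → (87.0496,38.9885) → (20.4647,38.9885) → (20.4647,167.6216). Closed: final G1 returns to the first vertex.

**Shape 3** — `<polyline>` open polyline, stroke `#ff00ff` → score (S439, F1380). Machine vertices: (66.8608,227.8503) → (149.2874,163.9357) → (63.3239,141.3677) → (80.3015,145.9344) → (148.9289,232.9984) → (124.2779,174.8860). Open path.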